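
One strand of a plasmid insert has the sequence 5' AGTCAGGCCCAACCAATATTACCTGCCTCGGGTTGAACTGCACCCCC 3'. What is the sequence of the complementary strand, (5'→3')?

5'-GGGGGTGCAGTTCAACCCGAGGCAGGTAATATTGGTTGGGCCTGACT-3'

The complement of AGTCAGGCCCAACCAATATTACCTGCCTCGGGTTGAACTGCACCCCC is TCAGTCCGGGTTGGTTATAATGGACGGAGCCCAACTTGACGTGGGGG (A↔T, G↔C). DNA strands are antiparallel, so the complementary strand runs 3'→5'; reversing gives the 5'→3' form.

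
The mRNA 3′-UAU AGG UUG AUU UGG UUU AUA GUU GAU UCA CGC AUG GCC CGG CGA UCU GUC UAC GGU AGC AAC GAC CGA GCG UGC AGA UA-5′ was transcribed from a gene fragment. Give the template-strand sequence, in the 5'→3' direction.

Written 5'→3' the mRNA is AUAGACGUGCGAGCCAGCAACGAUGGCAUCUGUCUAGCGGCCCGGUACGCACUUAGUUGAUAUUUGGUUUAGUUGGAUAU, so the coding DNA strand is ATAGACGTGCGAGCCAGCAACGATGGCATCTGTCTAGCGGCCCGGTACGCACTTAGTTGATATTTGGTTTAGTTGGATAT. The template is its reverse complement.

5'-ATATCCAACTAAACCAAATATCAACTAAGTGCGTACCGGGCCGCTAGACAGATGCCATCGTTGCTGGCTCGCACGTCTAT-3'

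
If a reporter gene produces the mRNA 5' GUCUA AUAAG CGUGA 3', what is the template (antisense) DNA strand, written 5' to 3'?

5'-TCACGCTTATTAGAC-3'

Replace U with T to get the coding DNA strand: GTCTAATAAGCGTGA. The template strand is its reverse complement (complement CAGATTATTCGCACT, then reverse).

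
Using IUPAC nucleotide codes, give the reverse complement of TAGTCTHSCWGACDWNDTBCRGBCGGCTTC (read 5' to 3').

Standard pairs A↔T, G↔C; ambiguity codes pair R↔Y, W↔W, S↔S, B↔V, D↔H, N↔N. Complement (ATCAGADSGWCTGHWNHAVGYCVGCCGAAG), then reverse for 5'→3'.

5'-GAAGCCGVCYGVAHNWHGTCWGSDAGACTA-3'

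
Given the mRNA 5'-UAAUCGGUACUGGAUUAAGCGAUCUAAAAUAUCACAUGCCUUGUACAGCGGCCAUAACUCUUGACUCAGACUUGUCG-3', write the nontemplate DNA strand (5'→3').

The coding DNA strand has the same 5'→3' sequence as the mRNA with U replaced by T.

5'-TAATCGGTACTGGATTAAGCGATCTAAAATATCACATGCCTTGTACAGCGGCCATAACTCTTGACTCAGACTTGTCG-3'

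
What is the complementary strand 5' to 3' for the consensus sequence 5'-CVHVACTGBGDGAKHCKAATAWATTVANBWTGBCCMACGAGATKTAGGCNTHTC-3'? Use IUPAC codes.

5'-GADANGCCTAMATCTCGTKGGVCAWVNTBAATWTATTMGDMTCHCVCAGTBDBG-3'

Standard pairs A↔T, G↔C; ambiguity codes pair M↔K, W↔W, B↔V, D↔H, N↔N. Complement (GBDBTGACVCHCTMDGMTTATWTAABTNVWACVGGKTGCTCTAMATCCGNADAG), then reverse for 5'→3'.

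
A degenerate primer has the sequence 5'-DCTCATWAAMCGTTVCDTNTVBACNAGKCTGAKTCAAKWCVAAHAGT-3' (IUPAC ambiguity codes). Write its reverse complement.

5'-ACTDTTBGWMTTGAMTCAGMCTNGTVBANAHGBAACGKTTWATGAGH-3'

Standard pairs A↔T, G↔C; ambiguity codes pair M↔K, W↔W, B↔V, D↔H, N↔N. Complement (HGAGTAWTTKGCAABGHANABVTGNTCMGACTMAGTTMWGBTTDTCA), then reverse for 5'→3'.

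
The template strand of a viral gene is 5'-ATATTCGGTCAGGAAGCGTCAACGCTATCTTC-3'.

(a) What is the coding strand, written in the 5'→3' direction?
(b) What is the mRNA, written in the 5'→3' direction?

(a) The coding strand is the reverse complement of the template: complement TATAAGCCAGTCCTTCGCAGTTGCGATAGAAG, then reverse.
(b) mRNA has the coding-strand sequence with T→U.

(a) 5′-GAAGATAGCGTTGACGCTTCCTGACCGAATAT-3′
(b) 5′-GAAGAUAGCGUUGACGCUUCCUGACCGAAUAU-3′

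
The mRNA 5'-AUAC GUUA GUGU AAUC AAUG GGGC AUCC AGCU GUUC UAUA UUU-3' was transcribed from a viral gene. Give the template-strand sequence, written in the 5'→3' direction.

5'-AAATATAGAACAGCTGGATGCCCCATTGATTACACTAACGTAT-3'

Replace U with T to get the coding DNA strand: ATACGTTAGTGTAATCAATGGGGCATCCAGCTGTTCTATATTT. The template strand is its reverse complement (complement TATGCAATCACATTAGTTACCCCGTAGGTCGACAAGATATAAA, then reverse).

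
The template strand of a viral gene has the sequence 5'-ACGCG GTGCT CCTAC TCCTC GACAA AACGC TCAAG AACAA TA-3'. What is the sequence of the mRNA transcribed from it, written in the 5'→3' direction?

RNA polymerase reads the template 3'→5' and synthesizes mRNA 5'→3' by base-pairing (A→U, T→A, G↔C). The complement of the template is TGCGCCACGAGGATGAGGAGCTGTTTTGCGAGTTCTTGTTAT; antiparallel, so 5'→3' the coding strand is TATTGTTCTTGAGCGTTTTGTCGAGGAGTAGGAGCACCGCGT. Replace T with U for the mRNA.

5'-UAUUGUUCUUGAGCGUUUUGUCGAGGAGUAGGAGCACCGCGU-3'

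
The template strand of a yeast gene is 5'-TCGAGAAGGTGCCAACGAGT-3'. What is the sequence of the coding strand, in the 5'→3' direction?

5′-ACTCGTTGGCACCTTCTCGA-3′

The coding strand is complementary and antiparallel to the template: take the complement (A↔T, G↔C) and reverse.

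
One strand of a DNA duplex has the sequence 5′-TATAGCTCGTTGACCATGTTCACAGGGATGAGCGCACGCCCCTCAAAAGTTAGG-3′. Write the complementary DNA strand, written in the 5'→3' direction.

5'-CCTAACTTTTGAGGGGCGTGCGCTCATCCCTGTGAACATGGTCAACGAGCTATA-3'

Pairing A↔T and G↔C gives ATATCGAGCAACTGGTACAAGTGTCCCTACTCGCGTGCGGGGAGTTTTCAATCC, running 3'→5'. Reverse for the 5'→3' convention.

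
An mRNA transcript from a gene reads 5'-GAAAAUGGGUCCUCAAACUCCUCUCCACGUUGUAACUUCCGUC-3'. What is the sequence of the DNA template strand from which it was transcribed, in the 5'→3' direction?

Replace U with T to get the coding DNA strand: GAAAATGGGTCCTCAAACTCCTCTCCACGTTGTAACTTCCGTC. The template strand is its reverse complement (complement CTTTTACCCAGGAGTTTGAGGAGAGGTGCAACATTGAAGGCAG, then reverse).

5'-GACGGAAGTTACAACGTGGAGAGGAGTTTGAGGACCCATTTTC-3'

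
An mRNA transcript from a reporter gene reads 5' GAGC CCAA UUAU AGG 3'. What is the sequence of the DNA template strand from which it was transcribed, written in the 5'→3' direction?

5'-CCTATAATTGGGCTC-3'

Replace U with T to get the coding DNA strand: GAGCCCAATTATAGG. The template strand is its reverse complement (complement CTCGGGTTAATATCC, then reverse).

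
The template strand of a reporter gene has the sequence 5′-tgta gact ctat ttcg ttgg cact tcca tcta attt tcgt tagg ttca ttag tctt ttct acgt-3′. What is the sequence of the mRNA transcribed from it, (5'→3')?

RNA polymerase reads the template 3'→5' and synthesizes mRNA 5'→3' by base-pairing (A→U, T→A, G↔C). The complement of the template is ACATCTGAGATAAAGCAACCGTGAAGGTAGATTAAAAGCAATCCAAGTAATCAGAAAAGATGCA; antiparallel, so 5'→3' the coding strand is ACGTAGAAAAGACTAATGAACCTAACGAAAATTAGATGGAAGTGCCAACGAAATAGAGTCTACA. Replace T with U for the mRNA.

5'-ACGUAGAAAAGACUAAUGAACCUAACGAAAAUUAGAUGGAAGUGCCAACGAAAUAGAGUCUACA-3'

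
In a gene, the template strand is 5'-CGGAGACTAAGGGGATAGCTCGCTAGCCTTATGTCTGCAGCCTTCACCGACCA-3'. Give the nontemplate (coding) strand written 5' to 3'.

5'-TGGTCGGTGAAGGCTGCAGACATAAGGCTAGCGAGCTATCCCCTTAGTCTCCG-3'

The coding strand is complementary and antiparallel to the template: take the complement (A↔T, G↔C) and reverse.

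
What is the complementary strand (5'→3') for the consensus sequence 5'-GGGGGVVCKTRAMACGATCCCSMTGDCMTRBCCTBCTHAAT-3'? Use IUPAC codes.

Standard pairs A↔T, G↔C; ambiguity codes pair R↔Y, M↔K, S↔S, B↔V, D↔H. Complement (CCCCCBBGMAYTKTGCTAGGGSKACHGKAYVGGAVGADTTA), then reverse for 5'→3'.

5'-ATTDAGVAGGVYAKGHCAKSGGGATCGTKTYAMGBBCCCCC-3'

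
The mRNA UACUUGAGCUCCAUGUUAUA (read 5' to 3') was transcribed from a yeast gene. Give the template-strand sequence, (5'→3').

5'-TATAACATGGAGCTCAAGTA-3'

Replace U with T to get the coding DNA strand: TACTTGAGCTCCATGTTATA. The template strand is its reverse complement (complement ATGAACTCGAGGTACAATAT, then reverse).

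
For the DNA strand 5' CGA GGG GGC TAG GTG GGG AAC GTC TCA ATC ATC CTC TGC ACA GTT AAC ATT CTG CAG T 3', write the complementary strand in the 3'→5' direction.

3'-GCTCCCCCGATCCACCCCTTGCAGAGTTAGTAGGAGACGTGTCAATTGTAAGACGTCA-5'

Base-pairing A↔T, G↔C gives the complement. The complementary strand is antiparallel, so paired with a 5'→3' strand it runs 3'→5'.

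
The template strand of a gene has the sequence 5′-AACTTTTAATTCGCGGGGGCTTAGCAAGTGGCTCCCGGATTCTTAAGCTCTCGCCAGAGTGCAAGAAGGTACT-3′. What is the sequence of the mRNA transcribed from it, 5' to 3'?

The mRNA has the sequence of the coding strand (reverse complement of the template) with T→U. Reverse complement of AACTTTTAATTCGCGGGGGCTTAGCAAGTGGCTCCCGGATTCTTAAGCTCTCGCCAGAGTGCAAGAAGGTACT is AGTACCTTCTTGCACTCTGGCGAGAGCTTAAGAATCCGGGAGCCACTTGCTAAGCCCCCGCGAATTAAAAGTT; then T→U.

5′-AGUACCUUCUUGCACUCUGGCGAGAGCUUAAGAAUCCGGGAGCCACUUGCUAAGCCCCCGCGAAUUAAAAGUU-3′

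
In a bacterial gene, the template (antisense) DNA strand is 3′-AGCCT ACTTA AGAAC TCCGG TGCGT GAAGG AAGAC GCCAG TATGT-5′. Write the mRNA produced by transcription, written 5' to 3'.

Reading the template 3'→5' as shown, RNA polymerase pairs each base (A→U, T→A, G↔C) to build mRNA 5'→3' directly.

5'-UCGGAUGAAUUCUUGAGGCCACGCACUUCCUUCUGCGGUCAUACA-3'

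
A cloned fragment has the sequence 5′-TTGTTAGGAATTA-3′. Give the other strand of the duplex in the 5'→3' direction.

5'-TAATTCCTAACAA-3'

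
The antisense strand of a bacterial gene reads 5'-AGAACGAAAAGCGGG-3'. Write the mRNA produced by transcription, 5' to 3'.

RNA polymerase reads the template 3'→5' and synthesizes mRNA 5'→3' by base-pairing (A→U, T→A, G↔C). The complement of the template is TCTTGCTTTTCGCCC; antiparallel, so 5'→3' the coding strand is CCCGCTTTTCGTTCT. Replace T with U for the mRNA.

5'-CCCGCUUUUCGUUCU-3'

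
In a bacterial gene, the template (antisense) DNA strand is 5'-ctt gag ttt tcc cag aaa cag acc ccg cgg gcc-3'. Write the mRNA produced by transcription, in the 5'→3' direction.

The mRNA has the sequence of the coding strand (reverse complement of the template) with T→U. Reverse complement of CTTGAGTTTTCCCAGAAACAGACCCCGCGGGCC is GGCCCGCGGGGTCTGTTTCTGGGAAAACTCAAG; then T→U.

5'-GGCCCGCGGGGUCUGUUUCUGGGAAAACUCAAG-3'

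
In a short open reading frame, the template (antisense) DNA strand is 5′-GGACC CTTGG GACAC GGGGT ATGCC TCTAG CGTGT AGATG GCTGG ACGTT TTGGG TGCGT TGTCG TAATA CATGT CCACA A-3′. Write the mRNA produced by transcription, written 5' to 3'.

5'-UUGUGGACAUGUAUUACGACAACGCACCCAAAACGUCCAGCCAUCUACACGCUAGAGGCAUACCCCGUGUCCCAAGGGUCC-3'

The mRNA has the sequence of the coding strand (reverse complement of the template) with T→U. Reverse complement of GGACCCTTGGGACACGGGGTATGCCTCTAGCGTGTAGATGGCTGGACGTTTTGGGTGCGTTGTCGTAATACATGTCCACAA is TTGTGGACATGTATTACGACAACGCACCCAAAACGTCCAGCCATCTACACGCTAGAGGCATACCCCGTGTCCCAAGGGTCC; then T→U.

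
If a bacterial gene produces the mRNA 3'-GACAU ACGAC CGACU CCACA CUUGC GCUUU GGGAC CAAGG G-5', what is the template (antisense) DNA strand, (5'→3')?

5'-CTGTATGCTGGCTGAGGTGTGAACGCGAAACCCTGGTTCCC-3'

Written 5'→3' the mRNA is GGGAACCAGGGUUUCGCGUUCACACCUCAGCCAGCAUACAG, so the coding DNA strand is GGGAACCAGGGTTTCGCGTTCACACCTCAGCCAGCATACAG. The template is its reverse complement.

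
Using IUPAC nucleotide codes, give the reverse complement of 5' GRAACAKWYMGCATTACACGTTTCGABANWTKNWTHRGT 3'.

Standard pairs A↔T, G↔C; ambiguity codes pair R↔Y, M↔K, W↔W, B↔V, H↔D, N↔N. Complement (CYTTGTMWRKCGTAATGTGCAAAGCTVTNWAMNWADYCA), then reverse for 5'→3'.

5′-ACYDAWNMAWNTVTCGAAACGTGTAATGCKRWMTGTTYC-3′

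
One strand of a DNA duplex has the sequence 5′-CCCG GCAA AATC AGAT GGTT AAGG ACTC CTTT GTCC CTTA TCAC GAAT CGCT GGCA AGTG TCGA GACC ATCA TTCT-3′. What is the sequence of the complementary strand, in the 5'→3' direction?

Pairing A↔T and G↔C gives GGGCCGTTTTAGTCTACCAATTCCTGAGGAAACAGGGAATAGTGCTTAGCGACCGTTCACAGCTCTGGTAGTAAGA, running 3'→5'. Reverse for the 5'→3' convention.

5'-AGAATGATGGTCTCGACACTTGCCAGCGATTCGTGATAAGGGACAAAGGAGTCCTTAACCATCTGATTTTGCCGGG-3'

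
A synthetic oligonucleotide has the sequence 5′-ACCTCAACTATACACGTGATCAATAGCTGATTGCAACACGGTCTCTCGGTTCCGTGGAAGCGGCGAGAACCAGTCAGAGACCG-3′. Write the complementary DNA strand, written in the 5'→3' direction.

The complement of ACCTCAACTATACACGTGATCAATAGCTGATTGCAACACGGTCTCTCGGTTCCGTGGAAGCGGCGAGAACCAGTCAGAGACCG is TGGAGTTGATATGTGCACTAGTTATCGACTAACGTTGTGCCAGAGAGCCAAGGCACCTTCGCCGCTCTTGGTCAGTCTCTGGC (A↔T, G↔C). DNA strands are antiparallel, so the complementary strand runs 3'→5'; reversing gives the 5'→3' form.

5′-CGGTCTCTGACTGGTTCTCGCCGCTTCCACGGAACCGAGAGACCGTGTTGCAATCAGCTATTGATCACGTGTATAGTTGAGGT-3′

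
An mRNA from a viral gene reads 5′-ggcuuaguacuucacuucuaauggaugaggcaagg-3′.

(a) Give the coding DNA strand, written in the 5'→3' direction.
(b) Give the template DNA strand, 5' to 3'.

(a) 5′-GGCTTAGTACTTCACTTCTAATGGATGAGGCAAGG-3′
(b) 5'-CCTTGCCTCATCCATTAGAAGTGAAGTACTAAGCC-3'

(a) The coding strand matches the mRNA with U→T.
(b) The template strand is the reverse complement of the coding strand.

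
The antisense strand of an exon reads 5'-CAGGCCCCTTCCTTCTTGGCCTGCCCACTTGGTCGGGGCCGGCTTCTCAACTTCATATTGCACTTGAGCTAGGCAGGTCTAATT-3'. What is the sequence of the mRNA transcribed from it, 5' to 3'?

5′-AAUUAGACCUGCCUAGCUCAAGUGCAAUAUGAAGUUGAGAAGCCGGCCCCGACCAAGUGGGCAGGCCAAGAAGGAAGGGGCCUG-3′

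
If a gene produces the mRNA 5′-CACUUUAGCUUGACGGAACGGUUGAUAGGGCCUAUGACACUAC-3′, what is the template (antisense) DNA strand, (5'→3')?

Replace U with T to get the coding DNA strand: CACTTTAGCTTGACGGAACGGTTGATAGGGCCTATGACACTAC. The template strand is its reverse complement (complement GTGAAATCGAACTGCCTTGCCAACTATCCCGGATACTGTGATG, then reverse).

5'-GTAGTGTCATAGGCCCTATCAACCGTTCCGTCAAGCTAAAGTG-3'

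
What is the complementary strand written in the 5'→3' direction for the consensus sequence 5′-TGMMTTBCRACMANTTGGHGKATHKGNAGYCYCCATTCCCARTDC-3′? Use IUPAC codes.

Standard pairs A↔T, G↔C; ambiguity codes pair R↔Y, M↔K, B↔V, D↔H, N↔N. Complement (ACKKAAVGYTGKTNAACCDCMTADMCNTCRGRGGTAAGGGTYAHG), then reverse for 5'→3'.

5'-GHAYTGGGAATGGRGRCTNCMDATMCDCCAANTKGTYGVAAKKCA-3'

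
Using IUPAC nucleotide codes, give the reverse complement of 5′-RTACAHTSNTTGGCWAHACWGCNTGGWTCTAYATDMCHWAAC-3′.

Standard pairs A↔T, G↔C; ambiguity codes pair R↔Y, M↔K, W↔W, S↔S, D↔H, N↔N. Complement (YATGTDASNAACCGWTDTGWCGNACCWAGATRTAHKGDWTTG), then reverse for 5'→3'.

5'-GTTWDGKHATRTAGAWCCANGCWGTDTWGCCAANSADTGTAY-3'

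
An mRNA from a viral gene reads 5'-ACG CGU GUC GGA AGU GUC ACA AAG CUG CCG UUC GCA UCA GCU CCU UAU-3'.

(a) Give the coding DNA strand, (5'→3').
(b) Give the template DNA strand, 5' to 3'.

(a) The coding strand matches the mRNA with U→T.
(b) The template strand is the reverse complement of the coding strand.

(a) 5'-ACGCGTGTCGGAAGTGTCACAAAGCTGCCGTTCGCATCAGCTCCTTAT-3'
(b) 5'-ATAAGGAGCTGATGCGAACGGCAGCTTTGTGACACTTCCGACACGCGT-3'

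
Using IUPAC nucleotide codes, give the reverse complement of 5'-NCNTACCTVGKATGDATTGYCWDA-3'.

5'-THWGRCAATHCATMCBAGGTANGN-3'

Standard pairs A↔T, G↔C; ambiguity codes pair Y↔R, K↔M, W↔W, D↔H, V↔B, N↔N. Complement (NGNATGGABCMTACHTAACRGWHT), then reverse for 5'→3'.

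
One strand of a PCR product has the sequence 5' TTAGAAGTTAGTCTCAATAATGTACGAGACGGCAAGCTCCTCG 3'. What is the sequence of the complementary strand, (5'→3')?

5'-CGAGGAGCTTGCCGTCTCGTACATTATTGAGACTAACTTCTAA-3'

The complement of TTAGAAGTTAGTCTCAATAATGTACGAGACGGCAAGCTCCTCG is AATCTTCAATCAGAGTTATTACATGCTCTGCCGTTCGAGGAGC (A↔T, G↔C). DNA strands are antiparallel, so the complementary strand runs 3'→5'; reversing gives the 5'→3' form.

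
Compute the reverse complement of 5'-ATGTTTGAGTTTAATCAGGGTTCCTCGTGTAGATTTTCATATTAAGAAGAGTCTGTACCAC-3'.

5'-GTGGTACAGACTCTTCTTAATATGAAAATCTACACGAGGAACCCTGATTAAACTCAAACAT-3'

Complement each base (A↔T, G↔C): TACAAACTCAAATTAGTCCCAAGGAGCACATCTAAAAGTATAATTCTTCTCAGACATGGTG. Then reverse.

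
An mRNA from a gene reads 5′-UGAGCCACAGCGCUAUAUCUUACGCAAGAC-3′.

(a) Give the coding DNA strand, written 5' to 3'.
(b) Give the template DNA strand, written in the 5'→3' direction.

(a) 5′-TGAGCCACAGCGCTATATCTTACGCAAGAC-3′
(b) 5'-GTCTTGCGTAAGATATAGCGCTGTGGCTCA-3'

(a) The coding strand matches the mRNA with U→T.
(b) The template strand is the reverse complement of the coding strand.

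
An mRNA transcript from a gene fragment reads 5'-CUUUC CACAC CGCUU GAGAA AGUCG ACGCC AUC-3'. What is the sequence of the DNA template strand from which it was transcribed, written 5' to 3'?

Replace U with T to get the coding DNA strand: CTTTCCACACCGCTTGAGAAAGTCGACGCCATC. The template strand is its reverse complement (complement GAAAGGTGTGGCGAACTCTTTCAGCTGCGGTAG, then reverse).

5′-GATGGCGTCGACTTTCTCAAGCGGTGTGGAAAG-3′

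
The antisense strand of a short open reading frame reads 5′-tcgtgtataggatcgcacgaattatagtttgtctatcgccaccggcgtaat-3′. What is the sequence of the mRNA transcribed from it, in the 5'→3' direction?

5'-AUUACGCCGGUGGCGAUAGACAAACUAUAAUUCGUGCGAUCCUAUACACGA-3'

The mRNA has the sequence of the coding strand (reverse complement of the template) with T→U. Reverse complement of TCGTGTATAGGATCGCACGAATTATAGTTTGTCTATCGCCACCGGCGTAAT is ATTACGCCGGTGGCGATAGACAAACTATAATTCGTGCGATCCTATACACGA; then T→U.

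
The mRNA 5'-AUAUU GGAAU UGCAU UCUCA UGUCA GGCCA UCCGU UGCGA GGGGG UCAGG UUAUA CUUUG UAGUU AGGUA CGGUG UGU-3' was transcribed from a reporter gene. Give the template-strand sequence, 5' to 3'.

Replace U with T to get the coding DNA strand: ATATTGGAATTGCATTCTCATGTCAGGCCATCCGTTGCGAGGGGGTCAGGTTATACTTTGTAGTTAGGTACGGTGTGT. The template strand is its reverse complement (complement TATAACCTTAACGTAAGAGTACAGTCCGGTAGGCAACGCTCCCCCAGTCCAATATGAAACATCAATCCATGCCACACA, then reverse).

5′-ACACACCGTACCTAACTACAAAGTATAACCTGACCCCCTCGCAACGGATGGCCTGACATGAGAATGCAATTCCAATAT-3′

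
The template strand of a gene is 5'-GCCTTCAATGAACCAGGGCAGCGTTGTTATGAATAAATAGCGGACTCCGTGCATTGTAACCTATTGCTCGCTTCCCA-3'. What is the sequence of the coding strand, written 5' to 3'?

The coding strand is complementary and antiparallel to the template: take the complement (A↔T, G↔C) and reverse.

5'-TGGGAAGCGAGCAATAGGTTACAATGCACGGAGTCCGCTATTTATTCATAACAACGCTGCCCTGGTTCATTGAAGGC-3'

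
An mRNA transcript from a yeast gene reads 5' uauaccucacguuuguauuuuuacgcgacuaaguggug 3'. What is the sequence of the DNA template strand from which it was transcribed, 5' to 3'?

5′-CACCACTTAGTCGCGTAAAAATACAAACGTGAGGTATA-3′

Replace U with T to get the coding DNA strand: TATACCTCACGTTTGTATTTTTACGCGACTAAGTGGTG. The template strand is its reverse complement (complement ATATGGAGTGCAAACATAAAAATGCGCTGATTCACCAC, then reverse).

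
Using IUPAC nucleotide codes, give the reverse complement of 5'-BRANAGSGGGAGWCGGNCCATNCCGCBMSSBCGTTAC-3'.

5'-GTAACGVSSKVGCGGNATGGNCCGWCTCCCSCTNTYV-3'

Standard pairs A↔T, G↔C; ambiguity codes pair R↔Y, M↔K, W↔W, S↔S, B↔V, N↔N. Complement (VYTNTCSCCCTCWGCCNGGTANGGCGVKSSVGCAATG), then reverse for 5'→3'.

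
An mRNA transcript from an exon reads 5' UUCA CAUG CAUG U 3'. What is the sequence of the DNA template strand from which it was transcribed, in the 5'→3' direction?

5'-ACATGCATGTGAA-3'

Replace U with T to get the coding DNA strand: TTCACATGCATGT. The template strand is its reverse complement (complement AAGTGTACGTACA, then reverse).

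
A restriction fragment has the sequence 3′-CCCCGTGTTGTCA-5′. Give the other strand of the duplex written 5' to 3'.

5'-GGGGCACAACAGT-3'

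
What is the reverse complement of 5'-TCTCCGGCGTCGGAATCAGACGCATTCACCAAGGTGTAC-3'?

Complement each base (A↔T, G↔C): AGAGGCCGCAGCCTTAGTCTGCGTAAGTGGTTCCACATG. Then reverse.

5′-GTACACCTTGGTGAATGCGTCTGATTCCGACGCCGGAGA-3′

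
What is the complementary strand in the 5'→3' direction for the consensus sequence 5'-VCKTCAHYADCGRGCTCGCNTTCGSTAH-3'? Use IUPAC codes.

5'-DTASCGAANGCGAGCYCGHTRDTGAMGB-3'

Standard pairs A↔T, G↔C; ambiguity codes pair R↔Y, K↔M, S↔S, D↔H, V↔B, N↔N. Complement (BGMAGTDRTHGCYCGAGCGNAAGCSATD), then reverse for 5'→3'.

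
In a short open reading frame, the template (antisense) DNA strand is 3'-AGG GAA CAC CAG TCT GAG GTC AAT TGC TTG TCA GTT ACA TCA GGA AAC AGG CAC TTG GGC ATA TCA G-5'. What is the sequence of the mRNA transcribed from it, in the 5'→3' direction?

Reading the template 3'→5' as shown, RNA polymerase pairs each base (A→U, T→A, G↔C) to build mRNA 5'→3' directly.

5'-UCCCUUGUGGUCAGACUCCAGUUAACGAACAGUCAAUGUAGUCCUUUGUCCGUGAACCCGUAUAGUC-3'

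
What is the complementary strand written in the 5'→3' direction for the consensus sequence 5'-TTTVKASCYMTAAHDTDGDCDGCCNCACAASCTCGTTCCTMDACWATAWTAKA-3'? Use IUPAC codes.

Standard pairs A↔T, G↔C; ambiguity codes pair Y↔R, M↔K, W↔W, S↔S, D↔H, V↔B, N↔N. Complement (AAABMTSGRKATTDHAHCHGHCGGNGTGTTSGAGCAAGGAKHTGWTATWATMT), then reverse for 5'→3'.

5'-TMTAWTATWGTHKAGGAACGAGSTTGTGNGGCHGHCHAHDTTAKRGSTMBAAA-3'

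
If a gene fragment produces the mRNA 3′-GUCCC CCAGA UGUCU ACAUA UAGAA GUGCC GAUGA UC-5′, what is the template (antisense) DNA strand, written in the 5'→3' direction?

Written 5'→3' the mRNA is CUAGUAGCCGUGAAGAUAUACAUCUGUAGACCCCCUG, so the coding DNA strand is CTAGTAGCCGTGAAGATATACATCTGTAGACCCCCTG. The template is its reverse complement.

5'-CAGGGGGTCTACAGATGTATATCTTCACGGCTACTAG-3'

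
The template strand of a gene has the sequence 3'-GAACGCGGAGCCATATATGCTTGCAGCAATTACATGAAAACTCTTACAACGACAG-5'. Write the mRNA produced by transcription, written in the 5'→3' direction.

5'-CUUGCGCCUCGGUAUAUACGAACGUCGUUAAUGUACUUUUGAGAAUGUUGCUGUC-3'

Reading the template 3'→5' as shown, RNA polymerase pairs each base (A→U, T→A, G↔C) to build mRNA 5'→3' directly.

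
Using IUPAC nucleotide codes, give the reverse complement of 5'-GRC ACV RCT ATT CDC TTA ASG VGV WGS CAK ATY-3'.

Standard pairs A↔T, G↔C; ambiguity codes pair R↔Y, K↔M, W↔W, S↔S, D↔H, V↔B. Complement (CYGTGBYGATAAGHGAATTSCBCBWCSGTMTAR), then reverse for 5'→3'.

5'-RATMTGSCWBCBCSTTAAGHGAATAGYBGTGYC-3'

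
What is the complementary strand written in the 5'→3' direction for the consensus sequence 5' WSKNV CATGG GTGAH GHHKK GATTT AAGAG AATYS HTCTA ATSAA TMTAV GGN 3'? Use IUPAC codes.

Standard pairs A↔T, G↔C; ambiguity codes pair Y↔R, M↔K, W↔W, S↔S, H↔D, V↔B, N↔N. Complement (WSMNBGTACCCACTDCDDMMCTAAATTCTCTTARSDAGATTASTTAKATBCCN), then reverse for 5'→3'.

5'-NCCBTAKATTSATTAGADSRATTCTCTTAAATCMMDDCDTCACCCATGBNMSW-3'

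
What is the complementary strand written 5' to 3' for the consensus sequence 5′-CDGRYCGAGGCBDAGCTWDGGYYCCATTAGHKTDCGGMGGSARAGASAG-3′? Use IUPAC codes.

5'-CTSTCTYTSCCKCCGHAMDCTAATGGRRCCHWAGCTHVGCCTCGRYCHG-3'

Standard pairs A↔T, G↔C; ambiguity codes pair R↔Y, M↔K, W↔W, S↔S, B↔V, D↔H. Complement (GHCYRGCTCCGVHTCGAWHCCRRGGTAATCDMAHGCCKCCSTYTCTSTC), then reverse for 5'→3'.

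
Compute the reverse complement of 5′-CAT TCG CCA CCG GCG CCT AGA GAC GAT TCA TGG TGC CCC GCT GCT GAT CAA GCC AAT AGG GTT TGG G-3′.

5'-CCCAAACCCTATTGGCTTGATCAGCAGCGGGGCACCATGAATCGTCTCTAGGCGCCGGTGGCGAATG-3'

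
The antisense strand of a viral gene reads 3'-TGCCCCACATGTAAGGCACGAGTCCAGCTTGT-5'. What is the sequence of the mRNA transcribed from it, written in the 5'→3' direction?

5'-ACGGGGUGUACAUUCCGUGCUCAGGUCGAACA-3'

Reading the template 3'→5' as shown, RNA polymerase pairs each base (A→U, T→A, G↔C) to build mRNA 5'→3' directly.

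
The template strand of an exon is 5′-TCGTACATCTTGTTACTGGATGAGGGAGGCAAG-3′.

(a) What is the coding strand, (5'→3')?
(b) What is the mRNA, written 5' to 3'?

(a) 5'-CTTGCCTCCCTCATCCAGTAACAAGATGTACGA-3'
(b) 5′-CUUGCCUCCCUCAUCCAGUAACAAGAUGUACGA-3′

(a) The coding strand is the reverse complement of the template: complement AGCATGTAGAACAATGACCTACTCCCTCCGTTC, then reverse.
(b) mRNA has the coding-strand sequence with T→U.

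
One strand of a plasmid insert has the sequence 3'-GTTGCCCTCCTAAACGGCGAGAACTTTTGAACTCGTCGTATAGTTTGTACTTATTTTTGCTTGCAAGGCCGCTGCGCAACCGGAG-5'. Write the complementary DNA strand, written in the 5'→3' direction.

5'-CAACGGGAGGATTTGCCGCTCTTGAAAACTTGAGCAGCATATCAAACATGAATAAAAACGAACGTTCCGGCGACGCGTTGGCCTC-3'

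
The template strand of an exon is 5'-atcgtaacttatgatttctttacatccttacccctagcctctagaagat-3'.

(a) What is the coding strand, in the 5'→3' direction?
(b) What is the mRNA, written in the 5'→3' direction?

(a) 5'-ATCTTCTAGAGGCTAGGGGTAAGGATGTAAAGAAATCATAAGTTACGAT-3'
(b) 5'-AUCUUCUAGAGGCUAGGGGUAAGGAUGUAAAGAAAUCAUAAGUUACGAU-3'

(a) The coding strand is the reverse complement of the template: complement TAGCATTGAATACTAAAGAAATGTAGGAATGGGGATCGGAGATCTTCTA, then reverse.
(b) mRNA has the coding-strand sequence with T→U.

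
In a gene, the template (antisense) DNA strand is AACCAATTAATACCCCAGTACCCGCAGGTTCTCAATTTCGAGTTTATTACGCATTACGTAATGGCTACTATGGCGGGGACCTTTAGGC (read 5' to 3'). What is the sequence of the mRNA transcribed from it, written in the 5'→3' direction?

5′-GCCUAAAGGUCCCCGCCAUAGUAGCCAUUACGUAAUGCGUAAUAAACUCGAAAUUGAGAACCUGCGGGUACUGGGGUAUUAAUUGGUU-3′

The mRNA has the sequence of the coding strand (reverse complement of the template) with T→U. Reverse complement of AACCAATTAATACCCCAGTACCCGCAGGTTCTCAATTTCGAGTTTATTACGCATTACGTAATGGCTACTATGGCGGGGACCTTTAGGC is GCCTAAAGGTCCCCGCCATAGTAGCCATTACGTAATGCGTAATAAACTCGAAATTGAGAACCTGCGGGTACTGGGGTATTAATTGGTT; then T→U.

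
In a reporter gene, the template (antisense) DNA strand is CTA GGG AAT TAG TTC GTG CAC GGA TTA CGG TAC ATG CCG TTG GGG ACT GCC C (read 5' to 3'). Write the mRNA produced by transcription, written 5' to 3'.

5'-GGGCAGUCCCCAACGGCAUGUACCGUAAUCCGUGCACGAACUAAUUCCCUAG-3'

RNA polymerase reads the template 3'→5' and synthesizes mRNA 5'→3' by base-pairing (A→U, T→A, G↔C). The complement of the template is GATCCCTTAATCAAGCACGTGCCTAATGCCATGTACGGCAACCCCTGACGGG; antiparallel, so 5'→3' the coding strand is GGGCAGTCCCCAACGGCATGTACCGTAATCCGTGCACGAACTAATTCCCTAG. Replace T with U for the mRNA.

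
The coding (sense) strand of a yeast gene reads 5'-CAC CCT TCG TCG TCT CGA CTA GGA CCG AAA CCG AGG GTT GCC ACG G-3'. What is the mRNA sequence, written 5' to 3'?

5'-CACCCUUCGUCGUCUCGACUAGGACCGAAACCGAGGGUUGCCACGG-3'

mRNA has the coding-strand sequence with U in place of T.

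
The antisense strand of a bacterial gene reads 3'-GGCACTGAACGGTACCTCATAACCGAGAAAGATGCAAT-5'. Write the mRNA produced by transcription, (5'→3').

Reading the template 3'→5' as shown, RNA polymerase pairs each base (A→U, T→A, G↔C) to build mRNA 5'→3' directly.

5'-CCGUGACUUGCCAUGGAGUAUUGGCUCUUUCUACGUUA-3'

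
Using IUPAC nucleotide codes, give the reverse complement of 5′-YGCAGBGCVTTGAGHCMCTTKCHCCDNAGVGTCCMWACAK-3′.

5'-MTGTWKGGACBCTNHGGDGMAAGKGDCTCAABGCVCTGCR-3'

Standard pairs A↔T, G↔C; ambiguity codes pair Y↔R, M↔K, W↔W, B↔V, D↔H, N↔N. Complement (RCGTCVCGBAACTCDGKGAAMGDGGHNTCBCAGGKWTGTM), then reverse for 5'→3'.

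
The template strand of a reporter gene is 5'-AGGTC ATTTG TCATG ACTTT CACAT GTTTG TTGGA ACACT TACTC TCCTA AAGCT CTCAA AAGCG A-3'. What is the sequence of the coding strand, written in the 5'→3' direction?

The coding strand is complementary and antiparallel to the template: take the complement (A↔T, G↔C) and reverse.

5'-TCGCTTTTGAGAGCTTTAGGAGAGTAAGTGTTCCAACAAACATGTGAAAGTCATGACAAATGACCT-3'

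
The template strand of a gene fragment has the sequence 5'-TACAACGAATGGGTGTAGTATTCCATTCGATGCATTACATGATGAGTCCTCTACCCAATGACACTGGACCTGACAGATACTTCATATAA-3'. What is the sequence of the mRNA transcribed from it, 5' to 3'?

The mRNA has the sequence of the coding strand (reverse complement of the template) with T→U. Reverse complement of TACAACGAATGGGTGTAGTATTCCATTCGATGCATTACATGATGAGTCCTCTACCCAATGACACTGGACCTGACAGATACTTCATATAA is TTATATGAAGTATCTGTCAGGTCCAGTGTCATTGGGTAGAGGACTCATCATGTAATGCATCGAATGGAATACTACACCCATTCGTTGTA; then T→U.

5′-UUAUAUGAAGUAUCUGUCAGGUCCAGUGUCAUUGGGUAGAGGACUCAUCAUGUAAUGCAUCGAAUGGAAUACUACACCCAUUCGUUGUA-3′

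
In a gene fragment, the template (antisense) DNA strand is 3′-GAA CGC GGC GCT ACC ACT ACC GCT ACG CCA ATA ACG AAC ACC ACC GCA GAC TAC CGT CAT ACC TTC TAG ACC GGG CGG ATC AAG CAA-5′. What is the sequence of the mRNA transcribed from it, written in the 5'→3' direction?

Reading the template 3'→5' as shown, RNA polymerase pairs each base (A→U, T→A, G↔C) to build mRNA 5'→3' directly.

5'-CUUGCGCCGCGAUGGUGAUGGCGAUGCGGUUAUUGCUUGUGGUGGCGUCUGAUGGCAGUAUGGAAGAUCUGGCCCGCCUAGUUCGUU-3'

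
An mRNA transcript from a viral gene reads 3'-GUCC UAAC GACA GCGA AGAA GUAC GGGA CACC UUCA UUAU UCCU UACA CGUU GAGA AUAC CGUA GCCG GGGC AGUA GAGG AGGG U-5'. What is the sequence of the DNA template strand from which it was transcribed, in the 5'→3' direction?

Written 5'→3' the mRNA is UGGGAGGAGAUGACGGGGCCGAUGCCAUAAGAGUUGCACAUUCCUUAUUACUUCCACAGGGCAUGAAGAAGCGACAGCAAUCCUG, so the coding DNA strand is TGGGAGGAGATGACGGGGCCGATGCCATAAGAGTTGCACATTCCTTATTACTTCCACAGGGCATGAAGAAGCGACAGCAATCCTG. The template is its reverse complement.

5'-CAGGATTGCTGTCGCTTCTTCATGCCCTGTGGAAGTAATAAGGAATGTGCAACTCTTATGGCATCGGCCCCGTCATCTCCTCCCA-3'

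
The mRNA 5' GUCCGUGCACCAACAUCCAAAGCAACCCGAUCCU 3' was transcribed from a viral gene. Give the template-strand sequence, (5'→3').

Replace U with T to get the coding DNA strand: GTCCGTGCACCAACATCCAAAGCAACCCGATCCT. The template strand is its reverse complement (complement CAGGCACGTGGTTGTAGGTTTCGTTGGGCTAGGA, then reverse).

5'-AGGATCGGGTTGCTTTGGATGTTGGTGCACGGAC-3'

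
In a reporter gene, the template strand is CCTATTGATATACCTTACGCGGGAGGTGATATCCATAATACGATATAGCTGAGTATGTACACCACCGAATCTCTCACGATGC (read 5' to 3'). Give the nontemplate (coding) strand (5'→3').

The coding strand is complementary and antiparallel to the template: take the complement (A↔T, G↔C) and reverse.

5'-GCATCGTGAGAGATTCGGTGGTGTACATACTCAGCTATATCGTATTATGGATATCACCTCCCGCGTAAGGTATATCAATAGG-3'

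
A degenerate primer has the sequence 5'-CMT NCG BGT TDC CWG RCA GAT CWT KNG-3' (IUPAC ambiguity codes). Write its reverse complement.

Standard pairs A↔T, G↔C; ambiguity codes pair R↔Y, M↔K, W↔W, B↔V, D↔H, N↔N. Complement (GKANGCVCAAHGGWCYGTCTAGWAMNC), then reverse for 5'→3'.

5'-CNMAWGATCTGYCWGGHAACVCGNAKG-3'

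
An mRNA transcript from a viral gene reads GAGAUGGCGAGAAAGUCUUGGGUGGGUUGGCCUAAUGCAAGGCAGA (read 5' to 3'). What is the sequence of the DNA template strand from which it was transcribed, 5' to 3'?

Replace U with T to get the coding DNA strand: GAGATGGCGAGAAAGTCTTGGGTGGGTTGGCCTAATGCAAGGCAGA. The template strand is its reverse complement (complement CTCTACCGCTCTTTCAGAACCCACCCAACCGGATTACGTTCCGTCT, then reverse).

5'-TCTGCCTTGCATTAGGCCAACCCACCCAAGACTTTCTCGCCATCTC-3'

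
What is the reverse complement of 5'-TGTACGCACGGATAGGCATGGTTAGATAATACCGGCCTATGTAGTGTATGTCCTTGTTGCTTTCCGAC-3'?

Complement each base (A↔T, G↔C): ACATGCGTGCCTATCCGTACCAATCTATTATGGCCGGATACATCACATACAGGAACAACGAAAGGCTG. Then reverse.

5′-GTCGGAAAGCAACAAGGACATACACTACATAGGCCGGTATTATCTAACCATGCCTATCCGTGCGTACA-3′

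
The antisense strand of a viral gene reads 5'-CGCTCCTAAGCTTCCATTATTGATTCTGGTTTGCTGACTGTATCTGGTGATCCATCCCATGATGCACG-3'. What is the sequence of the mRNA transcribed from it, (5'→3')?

RNA polymerase reads the template 3'→5' and synthesizes mRNA 5'→3' by base-pairing (A→U, T→A, G↔C). The complement of the template is GCGAGGATTCGAAGGTAATAACTAAGACCAAACGACTGACATAGACCACTAGGTAGGGTACTACGTGC; antiparallel, so 5'→3' the coding strand is CGTGCATCATGGGATGGATCACCAGATACAGTCAGCAAACCAGAATCAATAATGGAAGCTTAGGAGCG. Replace T with U for the mRNA.

5'-CGUGCAUCAUGGGAUGGAUCACCAGAUACAGUCAGCAAACCAGAAUCAAUAAUGGAAGCUUAGGAGCG-3'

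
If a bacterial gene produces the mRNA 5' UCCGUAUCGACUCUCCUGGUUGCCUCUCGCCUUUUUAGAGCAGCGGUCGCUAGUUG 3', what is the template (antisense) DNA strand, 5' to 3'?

Replace U with T to get the coding DNA strand: TCCGTATCGACTCTCCTGGTTGCCTCTCGCCTTTTTAGAGCAGCGGTCGCTAGTTG. The template strand is its reverse complement (complement AGGCATAGCTGAGAGGACCAACGGAGAGCGGAAAAATCTCGTCGCCAGCGATCAAC, then reverse).

5′-CAACTAGCGACCGCTGCTCTAAAAAGGCGAGAGGCAACCAGGAGAGTCGATACGGA-3′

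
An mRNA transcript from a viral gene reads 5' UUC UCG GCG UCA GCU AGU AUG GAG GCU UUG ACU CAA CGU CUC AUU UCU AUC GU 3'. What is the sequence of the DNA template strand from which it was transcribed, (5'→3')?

5'-ACGATAGAAATGAGACGTTGAGTCAAAGCCTCCATACTAGCTGACGCCGAGAA-3'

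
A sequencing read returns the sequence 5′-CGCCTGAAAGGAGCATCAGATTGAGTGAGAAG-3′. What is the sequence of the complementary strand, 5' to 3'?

5'-CTTCTCACTCAATCTGATGCTCCTTTCAGGCG-3'

The complement of CGCCTGAAAGGAGCATCAGATTGAGTGAGAAG is GCGGACTTTCCTCGTAGTCTAACTCACTCTTC (A↔T, G↔C). DNA strands are antiparallel, so the complementary strand runs 3'→5'; reversing gives the 5'→3' form.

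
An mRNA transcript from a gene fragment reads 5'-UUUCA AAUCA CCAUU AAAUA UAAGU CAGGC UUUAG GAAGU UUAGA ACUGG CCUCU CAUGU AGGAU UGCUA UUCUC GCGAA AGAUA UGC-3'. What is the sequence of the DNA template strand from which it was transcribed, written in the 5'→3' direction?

5'-GCATATCTTTCGCGAGAATAGCAATCCTACATGAGAGGCCAGTTCTAAACTTCCTAAAGCCTGACTTATATTTAATGGTGATTTGAAA-3'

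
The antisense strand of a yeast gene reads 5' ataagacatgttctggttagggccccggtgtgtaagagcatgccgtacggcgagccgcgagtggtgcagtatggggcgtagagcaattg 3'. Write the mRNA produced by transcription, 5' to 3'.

5′-CAAUUGCUCUACGCCCCAUACUGCACCACUCGCGGCUCGCCGUACGGCAUGCUCUUACACACCGGGGCCCUAACCAGAACAUGUCUUAU-3′

RNA polymerase reads the template 3'→5' and synthesizes mRNA 5'→3' by base-pairing (A→U, T→A, G↔C). The complement of the template is TATTCTGTACAAGACCAATCCCGGGGCCACACATTCTCGTACGGCATGCCGCTCGGCGCTCACCACGTCATACCCCGCATCTCGTTAAC; antiparallel, so 5'→3' the coding strand is CAATTGCTCTACGCCCCATACTGCACCACTCGCGGCTCGCCGTACGGCATGCTCTTACACACCGGGGCCCTAACCAGAACATGTCTTAT. Replace T with U for the mRNA.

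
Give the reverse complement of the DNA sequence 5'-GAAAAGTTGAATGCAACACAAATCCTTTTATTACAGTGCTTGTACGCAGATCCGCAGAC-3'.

5'-GTCTGCGGATCTGCGTACAAGCACTGTAATAAAAGGATTTGTGTTGCATTCAACTTTTC-3'

Reading the sequence 3'→5' and pairing each base (A↔T, G↔C) gives the reverse complement directly.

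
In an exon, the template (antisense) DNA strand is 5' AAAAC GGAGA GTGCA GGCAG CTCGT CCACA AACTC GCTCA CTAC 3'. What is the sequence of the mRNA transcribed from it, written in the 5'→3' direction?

5'-GUAGUGAGCGAGUUUGUGGACGAGCUGCCUGCACUCUCCGUUUU-3'

RNA polymerase reads the template 3'→5' and synthesizes mRNA 5'→3' by base-pairing (A→U, T→A, G↔C). The complement of the template is TTTTGCCTCTCACGTCCGTCGAGCAGGTGTTTGAGCGAGTGATG; antiparallel, so 5'→3' the coding strand is GTAGTGAGCGAGTTTGTGGACGAGCTGCCTGCACTCTCCGTTTT. Replace T with U for the mRNA.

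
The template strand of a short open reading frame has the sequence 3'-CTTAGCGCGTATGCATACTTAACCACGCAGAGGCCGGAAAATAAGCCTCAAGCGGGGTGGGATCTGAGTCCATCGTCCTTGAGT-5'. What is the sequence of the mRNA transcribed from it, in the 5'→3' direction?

Reading the template 3'→5' as shown, RNA polymerase pairs each base (A→U, T→A, G↔C) to build mRNA 5'→3' directly.

5′-GAAUCGCGCAUACGUAUGAAUUGGUGCGUCUCCGGCCUUUUAUUCGGAGUUCGCCCCACCCUAGACUCAGGUAGCAGGAACUCA-3′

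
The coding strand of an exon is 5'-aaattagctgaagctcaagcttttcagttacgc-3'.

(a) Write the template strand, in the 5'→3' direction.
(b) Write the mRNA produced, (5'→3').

(a) The template strand is the reverse complement of the coding strand: complement TTTAATCGACTTCGAGTTCGAAAAGTCAATGCG, then reverse.
(b) mRNA matches the coding strand with T→U.

(a) 5′-GCGTAACTGAAAAGCTTGAGCTTCAGCTAATTT-3′
(b) 5′-AAAUUAGCUGAAGCUCAAGCUUUUCAGUUACGC-3′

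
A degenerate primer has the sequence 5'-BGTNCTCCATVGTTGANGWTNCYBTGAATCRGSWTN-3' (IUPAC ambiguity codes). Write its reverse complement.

Standard pairs A↔T, G↔C; ambiguity codes pair R↔Y, W↔W, S↔S, B↔V, N↔N. Complement (VCANGAGGTABCAACTNCWANGRVACTTAGYCSWAN), then reverse for 5'→3'.

5'-NAWSCYGATTCAVRGNAWCNTCAACBATGGAGNACV-3'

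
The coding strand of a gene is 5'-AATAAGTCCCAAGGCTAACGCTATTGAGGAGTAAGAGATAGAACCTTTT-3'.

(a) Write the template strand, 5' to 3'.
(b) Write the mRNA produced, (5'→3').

(a) 5'-AAAAGGTTCTATCTCTTACTCCTCAATAGCGTTAGCCTTGGGACTTATT-3'
(b) 5′-AAUAAGUCCCAAGGCUAACGCUAUUGAGGAGUAAGAGAUAGAACCUUUU-3′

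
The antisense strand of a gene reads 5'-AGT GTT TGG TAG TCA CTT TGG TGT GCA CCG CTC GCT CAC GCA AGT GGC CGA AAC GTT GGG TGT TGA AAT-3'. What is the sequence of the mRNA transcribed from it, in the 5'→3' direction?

RNA polymerase reads the template 3'→5' and synthesizes mRNA 5'→3' by base-pairing (A→U, T→A, G↔C). The complement of the template is TCACAAACCATCAGTGAAACCACACGTGGCGAGCGAGTGCGTTCACCGGCTTTGCAACCCACAACTTTA; antiparallel, so 5'→3' the coding strand is ATTTCAACACCCAACGTTTCGGCCACTTGCGTGAGCGAGCGGTGCACACCAAAGTGACTACCAAACACT. Replace T with U for the mRNA.

5′-AUUUCAACACCCAACGUUUCGGCCACUUGCGUGAGCGAGCGGUGCACACCAAAGUGACUACCAAACACU-3′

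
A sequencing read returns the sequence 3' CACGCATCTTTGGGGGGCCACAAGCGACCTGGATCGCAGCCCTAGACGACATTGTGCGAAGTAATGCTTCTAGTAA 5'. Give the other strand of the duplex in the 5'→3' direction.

The strand is given 3'→5', so its complement runs 5'→3' in the same left-to-right order: pair each base A↔T, G↔C.

5'-GTGCGTAGAAACCCCCCGGTGTTCGCTGGACCTAGCGTCGGGATCTGCTGTAACACGCTTCATTACGAAGATCATT-3'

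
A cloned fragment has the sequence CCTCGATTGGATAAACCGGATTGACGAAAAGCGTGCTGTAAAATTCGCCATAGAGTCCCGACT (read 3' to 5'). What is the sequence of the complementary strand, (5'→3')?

5'-GGAGCTAACCTATTTGGCCTAACTGCTTTTCGCACGACATTTTAAGCGGTATCTCAGGGCTGA-3'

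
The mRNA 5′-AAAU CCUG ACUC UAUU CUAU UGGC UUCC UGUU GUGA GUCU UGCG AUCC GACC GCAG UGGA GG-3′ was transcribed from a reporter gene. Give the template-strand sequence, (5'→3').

Replace U with T to get the coding DNA strand: AAATCCTGACTCTATTCTATTGGCTTCCTGTTGTGAGTCTTGCGATCCGACCGCAGTGGAGG. The template strand is its reverse complement (complement TTTAGGACTGAGATAAGATAACCGAAGGACAACACTCAGAACGCTAGGCTGGCGTCACCTCC, then reverse).

5'-CCTCCACTGCGGTCGGATCGCAAGACTCACAACAGGAAGCCAATAGAATAGAGTCAGGATTT-3'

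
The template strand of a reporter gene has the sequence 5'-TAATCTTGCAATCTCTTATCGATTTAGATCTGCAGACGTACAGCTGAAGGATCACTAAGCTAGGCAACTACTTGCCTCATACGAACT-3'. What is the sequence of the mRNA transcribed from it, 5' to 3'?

The mRNA has the sequence of the coding strand (reverse complement of the template) with T→U. Reverse complement of TAATCTTGCAATCTCTTATCGATTTAGATCTGCAGACGTACAGCTGAAGGATCACTAAGCTAGGCAACTACTTGCCTCATACGAACT is AGTTCGTATGAGGCAAGTAGTTGCCTAGCTTAGTGATCCTTCAGCTGTACGTCTGCAGATCTAAATCGATAAGAGATTGCAAGATTA; then T→U.

5'-AGUUCGUAUGAGGCAAGUAGUUGCCUAGCUUAGUGAUCCUUCAGCUGUACGUCUGCAGAUCUAAAUCGAUAAGAGAUUGCAAGAUUA-3'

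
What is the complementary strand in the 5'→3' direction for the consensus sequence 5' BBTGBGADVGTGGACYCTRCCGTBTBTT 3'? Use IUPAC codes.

5'-AAVAVACGGYAGRGTCCACBHTCVCAVV-3'

Standard pairs A↔T, G↔C; ambiguity codes pair R↔Y, B↔V, D↔H. Complement (VVACVCTHBCACCTGRGAYGGCAVAVAA), then reverse for 5'→3'.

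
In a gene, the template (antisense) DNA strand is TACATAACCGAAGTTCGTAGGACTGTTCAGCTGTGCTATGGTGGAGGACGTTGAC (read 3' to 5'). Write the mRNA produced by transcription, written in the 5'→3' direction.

Reading the template 3'→5' as shown, RNA polymerase pairs each base (A→U, T→A, G↔C) to build mRNA 5'→3' directly.

5′-AUGUAUUGGCUUCAAGCAUCCUGACAAGUCGACACGAUACCACCUCCUGCAACUG-3′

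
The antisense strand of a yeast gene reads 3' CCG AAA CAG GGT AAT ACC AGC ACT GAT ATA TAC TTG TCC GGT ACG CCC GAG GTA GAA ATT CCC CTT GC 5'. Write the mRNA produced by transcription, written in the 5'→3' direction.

5'-GGCUUUGUCCCAUUAUGGUCGUGACUAUAUAUGAACAGGCCAUGCGGGCUCCAUCUUUAAGGGGAACG-3'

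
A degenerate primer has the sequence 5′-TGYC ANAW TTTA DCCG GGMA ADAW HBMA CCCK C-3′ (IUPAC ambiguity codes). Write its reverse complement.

5'-GMGGGTKVDWTHTTKCCCGGHTAAAWTNTGRCA-3'

Standard pairs A↔T, G↔C; ambiguity codes pair Y↔R, M↔K, W↔W, B↔V, D↔H, N↔N. Complement (ACRGTNTWAAATHGGCCCKTTHTWDVKTGGGMG), then reverse for 5'→3'.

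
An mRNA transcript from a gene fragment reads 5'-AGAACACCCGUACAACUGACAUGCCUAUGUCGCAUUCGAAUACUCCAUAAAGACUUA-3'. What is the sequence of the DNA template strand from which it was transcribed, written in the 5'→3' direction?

5'-TAAGTCTTTATGGAGTATTCGAATGCGACATAGGCATGTCAGTTGTACGGGTGTTCT-3'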